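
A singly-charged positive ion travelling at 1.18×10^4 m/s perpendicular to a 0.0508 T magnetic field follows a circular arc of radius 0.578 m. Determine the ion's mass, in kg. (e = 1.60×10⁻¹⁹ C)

qvB = mv²/r ⇒ m = qBr/v.
m = (1×1.60×10^-19)(0.0508)(0.578) / (1.18×10^4) = 3.98×10^-25 kg.

m ≈ 3.98×10^-25 kg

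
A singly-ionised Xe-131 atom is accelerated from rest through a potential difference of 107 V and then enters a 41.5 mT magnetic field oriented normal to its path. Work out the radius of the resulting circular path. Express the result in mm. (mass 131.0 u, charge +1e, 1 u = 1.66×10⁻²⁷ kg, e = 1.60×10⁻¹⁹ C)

The kinetic energy gained is K = qV = (1×1.60×10^-19)(107) = 1.71×10^-17 J.
v = √(2K/m) = 1.25×10^4 m/s.
r = mv/(qB) = (2.17×10^-25)(1.25×10^4) / [(1×1.60×10^-19)(0.0415)] = 0.411 m.

r ≈ 411 mm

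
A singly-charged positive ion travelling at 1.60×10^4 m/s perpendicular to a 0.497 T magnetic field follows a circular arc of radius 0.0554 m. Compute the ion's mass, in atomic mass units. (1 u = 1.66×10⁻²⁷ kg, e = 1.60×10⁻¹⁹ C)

qvB = mv²/r ⇒ m = qBr/v.
m = (1×1.60×10^-19)(0.497)(0.0554) / (1.60×10^4) = 2.75×10^-25 kg = 166 u.

m ≈ 166 u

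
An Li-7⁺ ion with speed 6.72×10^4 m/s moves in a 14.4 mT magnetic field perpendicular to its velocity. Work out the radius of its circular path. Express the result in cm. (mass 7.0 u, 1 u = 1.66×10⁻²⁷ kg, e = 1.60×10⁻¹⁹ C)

The magnetic force provides the centripetal force: qvB = mv²/r, so r = mv/(qB).
r = (1.16×10^-26 kg)(6.72×10^4 m/s) / [(1×1.60×10^-19 C)(0.0144 T)] = 0.339 m.

r ≈ 33.9 cm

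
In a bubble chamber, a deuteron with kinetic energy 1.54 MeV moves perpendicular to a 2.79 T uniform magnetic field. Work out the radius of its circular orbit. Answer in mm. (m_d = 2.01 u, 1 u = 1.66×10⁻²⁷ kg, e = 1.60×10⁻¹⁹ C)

r ≈ 90.8 mm

Convert the energy: K = 1.54 MeV = 2.46×10^-13 J.
v = √(2K/m) = √(2·2.46×10^-13/3.34×10^-27) = 1.22×10^7 m/s.
r = mv/(qB) = (3.34×10^-27)(1.22×10^7) / [(1×1.60×10^-19)(2.79)] = 0.0908 m.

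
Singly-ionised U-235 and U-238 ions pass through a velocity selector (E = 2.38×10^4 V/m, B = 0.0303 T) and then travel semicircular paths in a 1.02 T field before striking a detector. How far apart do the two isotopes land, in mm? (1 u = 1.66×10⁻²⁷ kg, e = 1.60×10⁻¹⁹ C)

Both emerge at v = E/B₁ = 7.85×10^5 m/s.
r = mv/(qB₂), so r₁ = 1.8775 m and r₂ = 1.9015 m, giving Δr = 0.0240 m.
After a semicircle each ion lands a diameter 2r from the entry slit, so the separation is 2Δr = 0.0479 m.

Δd ≈ 47.9 mm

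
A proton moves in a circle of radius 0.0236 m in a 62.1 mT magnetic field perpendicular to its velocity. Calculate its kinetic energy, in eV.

v = qBr/m = (1×1.60×10^-19)(0.0621)(0.0236) / (1.67×10^-27) = 1.40×10^5 m/s.
K = ½mv² = 0.5·(1.67×10^-27)·(1.40×10^5)² = 1.65×10^-17 J = 103 eV.

K ≈ 103 eV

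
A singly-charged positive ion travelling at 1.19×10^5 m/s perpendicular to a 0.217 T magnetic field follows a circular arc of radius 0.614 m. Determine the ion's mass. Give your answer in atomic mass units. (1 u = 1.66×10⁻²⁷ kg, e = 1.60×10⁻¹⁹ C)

qvB = mv²/r ⇒ m = qBr/v.
m = (1×1.60×10^-19)(0.217)(0.614) / (1.19×10^5) = 1.79×10^-25 kg = 108 u.

m ≈ 108 u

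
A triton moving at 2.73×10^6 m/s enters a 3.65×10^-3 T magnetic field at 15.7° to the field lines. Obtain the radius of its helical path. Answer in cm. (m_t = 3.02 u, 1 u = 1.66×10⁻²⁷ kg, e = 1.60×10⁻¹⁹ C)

Only the perpendicular component v⊥ = v sin15.7° = 7.39×10^5 m/s is bent by the field.
r = m v⊥ /(qB) = (5.01×10^-27)(7.39×10^5) / [(1×1.60×10^-19)(3.65×10^-3)] = 6.34 m.

r ≈ 634 cm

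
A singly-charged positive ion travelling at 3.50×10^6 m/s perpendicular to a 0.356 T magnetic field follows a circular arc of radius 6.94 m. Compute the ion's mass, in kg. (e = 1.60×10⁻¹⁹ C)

m ≈ 1.13×10^-25 kg

qvB = mv²/r ⇒ m = qBr/v.
m = (1×1.60×10^-19)(0.356)(6.94) / (3.50×10^6) = 1.13×10^-25 kg.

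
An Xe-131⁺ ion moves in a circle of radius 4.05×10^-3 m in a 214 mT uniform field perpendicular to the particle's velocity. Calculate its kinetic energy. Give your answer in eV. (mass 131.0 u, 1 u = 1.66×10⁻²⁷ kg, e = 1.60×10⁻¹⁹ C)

K ≈ 0.276 eV

v = qBr/m = (1×1.60×10^-19)(0.214)(4.05×10^-3) / (2.17×10^-25) = 638 m/s.
K = ½mv² = 0.5·(2.17×10^-25)·(638)² = 4.42×10^-20 J = 0.276 eV.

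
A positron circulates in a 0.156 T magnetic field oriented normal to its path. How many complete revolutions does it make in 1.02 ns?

N = 4

T = 2πm/(qB) = 2π(9.11×10^-31) / [(1×1.60×10^-19)(0.156)] = 2.2933×10^-10 s.
N = t/T = 1.02×10^-9 / 2.2933×10^-10 ≈ 4.45, so 4 complete revolutions.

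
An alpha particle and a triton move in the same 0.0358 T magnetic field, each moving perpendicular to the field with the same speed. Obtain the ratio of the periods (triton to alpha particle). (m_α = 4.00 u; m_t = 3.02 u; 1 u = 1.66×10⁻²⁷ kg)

ratio ≈ 1.51

T = 2πm/(qB) is independent of speed, so T₂/T₁ = (m₂/q₂)/(m₁/q₁).
T_{triton}/T_{alpha particle} = (5.01×10^-27/1e) / (6.64×10^-27/2e) = 1.51.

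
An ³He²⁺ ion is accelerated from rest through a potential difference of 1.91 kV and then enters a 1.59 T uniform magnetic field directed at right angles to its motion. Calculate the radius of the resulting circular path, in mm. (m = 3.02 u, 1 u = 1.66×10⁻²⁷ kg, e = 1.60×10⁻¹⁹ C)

r ≈ 4.87 mm

The kinetic energy gained is K = qV = (2×1.60×10^-19)(1910) = 6.11×10^-16 J.
v = √(2K/m) = 4.94×10^5 m/s.
r = mv/(qB) = (5.01×10^-27)(4.94×10^5) / [(2×1.60×10^-19)(1.59)] = 4.87×10^-3 m.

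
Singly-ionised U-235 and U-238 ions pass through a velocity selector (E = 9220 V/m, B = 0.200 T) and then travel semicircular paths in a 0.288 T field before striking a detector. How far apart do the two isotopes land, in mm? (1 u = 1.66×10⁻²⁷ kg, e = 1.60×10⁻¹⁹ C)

Δd ≈ 9.96 mm

Both emerge at v = E/B₁ = 4.61×10^4 m/s.
r = mv/(qB₂), so r₁ = 0.39027 m and r₂ = 0.39525 m, giving Δr = 4.98×10^-3 m.
After a semicircle each ion lands a diameter 2r from the entry slit, so the separation is 2Δr = 9.96×10^-3 m.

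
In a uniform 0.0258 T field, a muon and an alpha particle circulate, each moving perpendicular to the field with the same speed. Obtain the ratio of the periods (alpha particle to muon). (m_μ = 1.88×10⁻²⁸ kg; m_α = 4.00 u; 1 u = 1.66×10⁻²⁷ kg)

ratio ≈ 17.7

T = 2πm/(qB) is independent of speed, so T₂/T₁ = (m₂/q₂)/(m₁/q₁).
T_{alpha particle}/T_{muon} = (6.64×10^-27/2e) / (1.88×10^-28/1e) = 17.7.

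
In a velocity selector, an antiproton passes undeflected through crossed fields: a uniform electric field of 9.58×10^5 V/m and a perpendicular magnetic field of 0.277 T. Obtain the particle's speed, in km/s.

v ≈ 3460 km/s

For zero net force, qE = qvB, so v = E/B.
v = (9.58×10^5) / (0.277) = 3.46×10^6 m/s.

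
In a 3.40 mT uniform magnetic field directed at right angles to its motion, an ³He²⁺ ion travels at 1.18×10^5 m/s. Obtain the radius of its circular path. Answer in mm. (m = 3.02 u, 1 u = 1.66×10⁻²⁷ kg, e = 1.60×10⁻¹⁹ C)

The magnetic force provides the centripetal force: qvB = mv²/r, so r = mv/(qB).
r = (5.01×10^-27 kg)(1.18×10^5 m/s) / [(2×1.60×10^-19 C)(3.40×10^-3 T)] = 0.544 m.

r ≈ 544 mm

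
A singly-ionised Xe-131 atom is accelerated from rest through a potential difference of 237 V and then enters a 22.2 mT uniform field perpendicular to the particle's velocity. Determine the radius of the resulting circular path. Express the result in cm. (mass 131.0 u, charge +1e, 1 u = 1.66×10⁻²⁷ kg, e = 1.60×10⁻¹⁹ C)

r ≈ 114 cm

The kinetic energy gained is K = qV = (1×1.60×10^-19)(237) = 3.79×10^-17 J.
v = √(2K/m) = 1.87×10^4 m/s.
r = mv/(qB) = (2.17×10^-25)(1.87×10^4) / [(1×1.60×10^-19)(0.0222)] = 1.14 m.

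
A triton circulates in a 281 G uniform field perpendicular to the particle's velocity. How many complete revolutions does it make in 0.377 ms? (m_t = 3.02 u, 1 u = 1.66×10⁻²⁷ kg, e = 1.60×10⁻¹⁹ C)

N = 53

T = 2πm/(qB) = 2π(5.0132×10^-27) / [(1×1.60×10^-19)(0.0281)] = 7.0060×10^-6 s.
N = t/T = 3.77×10^-4 / 7.0060×10^-6 ≈ 53.81, so 53 complete revolutions.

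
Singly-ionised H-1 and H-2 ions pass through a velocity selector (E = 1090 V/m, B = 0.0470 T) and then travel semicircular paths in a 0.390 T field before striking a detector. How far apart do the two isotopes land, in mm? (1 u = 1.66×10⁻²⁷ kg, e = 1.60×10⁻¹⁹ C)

Both emerge at v = E/B₁ = 2.32×10^4 m/s.
r = mv/(qB₂), so r₁ = 6.170×10^-4 m and r₂ = 1.234×10^-3 m, giving Δr = 6.17×10^-4 m.
After a semicircle each ion lands a diameter 2r from the entry slit, so the separation is 2Δr = 1.23×10^-3 m.

Δd ≈ 1.23 mm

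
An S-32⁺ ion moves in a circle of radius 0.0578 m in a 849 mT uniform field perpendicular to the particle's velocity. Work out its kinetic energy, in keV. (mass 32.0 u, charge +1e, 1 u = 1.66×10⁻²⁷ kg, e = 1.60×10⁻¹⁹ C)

K ≈ 3.63 keV

v = qBr/m = (1×1.60×10^-19)(0.849)(0.0578) / (5.31×10^-26) = 1.48×10^5 m/s.
K = ½mv² = 0.5·(5.31×10^-26)·(1.48×10^5)² = 5.80×10^-16 J = 3.63 keV.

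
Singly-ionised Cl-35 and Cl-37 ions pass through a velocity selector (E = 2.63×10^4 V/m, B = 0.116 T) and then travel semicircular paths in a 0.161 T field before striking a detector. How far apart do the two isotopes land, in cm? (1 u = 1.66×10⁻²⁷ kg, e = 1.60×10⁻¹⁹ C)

Both emerge at v = E/B₁ = 2.27×10^5 m/s.
r = mv/(qB₂), so r₁ = 0.5114 m and r₂ = 0.5406 m, giving Δr = 0.0292 m.
After a semicircle each ion lands a diameter 2r from the entry slit, so the separation is 2Δr = 0.0584 m.

Δd ≈ 5.84 cm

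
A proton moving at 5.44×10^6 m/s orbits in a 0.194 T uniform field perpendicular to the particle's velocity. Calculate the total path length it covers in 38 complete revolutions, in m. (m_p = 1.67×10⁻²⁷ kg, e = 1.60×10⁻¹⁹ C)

r = mv/(qB) = 0.293 m, so one revolution covers 2πr = 1.84 m.
In 38 revolutions: L = 38·2πr = 69.9 m.

L ≈ 69.9 m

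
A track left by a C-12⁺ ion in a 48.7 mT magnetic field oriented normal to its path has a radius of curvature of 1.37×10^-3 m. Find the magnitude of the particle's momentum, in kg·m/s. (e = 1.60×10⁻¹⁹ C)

p ≈ 1.07×10^-23 kg·m/s

Since qvB = mv²/r, the momentum p = mv = qBr.
p = (1×1.60×10^-19)(0.0487)(1.37×10^-3) = 1.07×10^-23 kg·m/s.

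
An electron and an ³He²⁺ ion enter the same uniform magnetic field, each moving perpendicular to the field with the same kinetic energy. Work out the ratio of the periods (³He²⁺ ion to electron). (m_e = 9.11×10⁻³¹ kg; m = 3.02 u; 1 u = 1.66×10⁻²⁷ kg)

ratio ≈ 2750

T = 2πm/(qB) is independent of speed, so T₂/T₁ = (m₂/q₂)/(m₁/q₁).
T_{³He²⁺ ion}/T_{electron} = (5.01×10^-27/2e) / (9.11×10^-31/1e) = 2750.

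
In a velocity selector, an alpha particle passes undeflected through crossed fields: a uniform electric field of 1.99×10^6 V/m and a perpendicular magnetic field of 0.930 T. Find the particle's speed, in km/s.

For zero net force, qE = qvB, so v = E/B.
v = (1.99×10^6) / (0.930) = 2.14×10^6 m/s.

v ≈ 2140 km/s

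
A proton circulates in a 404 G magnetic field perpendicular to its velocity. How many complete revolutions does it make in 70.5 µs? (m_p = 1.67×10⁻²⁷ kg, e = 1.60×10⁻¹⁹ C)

T = 2πm/(qB) = 2π(1.67×10^-27) / [(1×1.60×10^-19)(0.0404)] = 1.6233×10^-6 s.
N = t/T = 7.05×10^-5 / 1.6233×10^-6 ≈ 43.43, so 43 complete revolutions.

N = 43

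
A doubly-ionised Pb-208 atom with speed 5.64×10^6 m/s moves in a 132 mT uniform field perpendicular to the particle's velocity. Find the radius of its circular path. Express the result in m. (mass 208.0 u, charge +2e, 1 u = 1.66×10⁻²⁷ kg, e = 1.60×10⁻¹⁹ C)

The magnetic force provides the centripetal force: qvB = mv²/r, so r = mv/(qB).
r = (3.45×10^-25 kg)(5.64×10^6 m/s) / [(2×1.60×10^-19 C)(0.132 T)] = 46.1 m.

r ≈ 46.1 m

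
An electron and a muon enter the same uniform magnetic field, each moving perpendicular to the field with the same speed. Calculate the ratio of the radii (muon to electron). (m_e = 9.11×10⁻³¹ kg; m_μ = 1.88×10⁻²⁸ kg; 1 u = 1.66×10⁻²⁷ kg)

ratio ≈ 206

r = mv/(qB) ⇒ at equal v, r ∝ m/q.
r_{muon}/r_{electron} = 206.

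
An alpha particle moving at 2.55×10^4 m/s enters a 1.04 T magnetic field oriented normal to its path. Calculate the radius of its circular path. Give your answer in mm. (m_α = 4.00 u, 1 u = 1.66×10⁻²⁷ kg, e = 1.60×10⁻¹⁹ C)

The magnetic force provides the centripetal force: qvB = mv²/r, so r = mv/(qB).
r = (6.64×10^-27 kg)(2.55×10^4 m/s) / [(2×1.60×10^-19 C)(1.04 T)] = 5.09×10^-4 m.

r ≈ 0.509 mm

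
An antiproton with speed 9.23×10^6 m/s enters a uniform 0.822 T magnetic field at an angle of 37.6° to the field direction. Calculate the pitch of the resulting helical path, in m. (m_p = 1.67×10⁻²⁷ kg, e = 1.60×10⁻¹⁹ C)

pitch ≈ 0.583 m

The velocity component along B is v∥ = v cos37.6° = 7.31×10^6 m/s.
The cyclotron period T = 2πm/(qB) = 7.98×10^-8 s is set by m, q, B alone.
Pitch = v∥·T = (7.31×10^6)(7.98×10^-8) = 0.583 m.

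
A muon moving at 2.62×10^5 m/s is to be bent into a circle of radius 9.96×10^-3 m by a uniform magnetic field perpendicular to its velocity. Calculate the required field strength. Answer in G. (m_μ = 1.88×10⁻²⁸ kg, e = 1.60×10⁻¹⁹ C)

qvB = mv²/r gives B = mv/(qr).
B = (1.88×10^-28)(2.62×10^5) / [(1×1.60×10^-19)(9.96×10^-3)] = 0.0309 T.

B ≈ 309 G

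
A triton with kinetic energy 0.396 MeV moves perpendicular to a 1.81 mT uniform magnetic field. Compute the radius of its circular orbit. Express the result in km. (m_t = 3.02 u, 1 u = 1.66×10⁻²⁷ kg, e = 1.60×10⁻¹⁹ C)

r ≈ 0.0870 km

Convert the energy: K = 0.396 MeV = 6.34×10^-14 J.
v = √(2K/m) = √(2·6.34×10^-14/5.01×10^-27) = 5.03×10^6 m/s.
r = mv/(qB) = (5.01×10^-27)(5.03×10^6) / [(1×1.60×10^-19)(1.81×10^-3)] = 87.0 m.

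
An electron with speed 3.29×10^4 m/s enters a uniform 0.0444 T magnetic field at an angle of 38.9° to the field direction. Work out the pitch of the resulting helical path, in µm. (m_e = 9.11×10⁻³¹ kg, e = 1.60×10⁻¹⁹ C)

The velocity component along B is v∥ = v cos38.9° = 2.56×10^4 m/s.
The cyclotron period T = 2πm/(qB) = 8.06×10^-10 s is set by m, q, B alone.
Pitch = v∥·T = (2.56×10^4)(8.06×10^-10) = 2.06×10^-5 m.

pitch ≈ 20.6 µm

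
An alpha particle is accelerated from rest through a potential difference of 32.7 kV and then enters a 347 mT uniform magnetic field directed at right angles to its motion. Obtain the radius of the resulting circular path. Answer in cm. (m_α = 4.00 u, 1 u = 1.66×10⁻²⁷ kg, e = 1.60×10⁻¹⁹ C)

The kinetic energy gained is K = qV = (2×1.60×10^-19)(3.27×10^4) = 1.05×10^-14 J.
v = √(2K/m) = 1.78×10^6 m/s.
r = mv/(qB) = (6.64×10^-27)(1.78×10^6) / [(2×1.60×10^-19)(0.347)] = 0.106 m.

r ≈ 10.6 cm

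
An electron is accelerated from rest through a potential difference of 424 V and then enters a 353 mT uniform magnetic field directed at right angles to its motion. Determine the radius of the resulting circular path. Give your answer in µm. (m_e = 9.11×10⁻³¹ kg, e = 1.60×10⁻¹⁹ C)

r ≈ 197 µm

The kinetic energy gained is K = qV = (1×1.60×10^-19)(424) = 6.78×10^-17 J.
v = √(2K/m) = 1.22×10^7 m/s.
r = mv/(qB) = (9.11×10^-31)(1.22×10^7) / [(1×1.60×10^-19)(0.353)] = 1.97×10^-4 m.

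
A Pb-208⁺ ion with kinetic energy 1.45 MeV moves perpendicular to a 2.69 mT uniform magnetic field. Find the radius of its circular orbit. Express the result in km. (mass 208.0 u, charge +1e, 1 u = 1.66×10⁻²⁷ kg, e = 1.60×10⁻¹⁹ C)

Convert the energy: K = 1.45 MeV = 2.32×10^-13 J.
v = √(2K/m) = √(2·2.32×10^-13/3.45×10^-25) = 1.16×10^6 m/s.
r = mv/(qB) = (3.45×10^-25)(1.16×10^6) / [(1×1.60×10^-19)(2.69×10^-3)] = 930 m.

r ≈ 0.930 km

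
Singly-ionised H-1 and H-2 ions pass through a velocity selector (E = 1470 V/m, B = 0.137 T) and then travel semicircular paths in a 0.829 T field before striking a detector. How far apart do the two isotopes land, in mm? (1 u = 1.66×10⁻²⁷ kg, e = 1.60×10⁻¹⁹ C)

Both emerge at v = E/B₁ = 1.07×10^4 m/s.
r = mv/(qB₂), so r₁ = 1.34×10^-4 m and r₂ = 2.69×10^-4 m, giving Δr = 1.34×10^-4 m.
After a semicircle each ion lands a diameter 2r from the entry slit, so the separation is 2Δr = 2.69×10^-4 m.

Δd ≈ 0.269 mm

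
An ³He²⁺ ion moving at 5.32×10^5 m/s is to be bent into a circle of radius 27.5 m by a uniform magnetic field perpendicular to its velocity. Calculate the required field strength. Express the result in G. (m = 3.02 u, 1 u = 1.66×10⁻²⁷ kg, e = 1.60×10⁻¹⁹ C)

qvB = mv²/r gives B = mv/(qr).
B = (5.01×10^-27)(5.32×10^5) / [(2×1.60×10^-19)(27.5)] = 3.03×10^-4 T.

B ≈ 3.03 G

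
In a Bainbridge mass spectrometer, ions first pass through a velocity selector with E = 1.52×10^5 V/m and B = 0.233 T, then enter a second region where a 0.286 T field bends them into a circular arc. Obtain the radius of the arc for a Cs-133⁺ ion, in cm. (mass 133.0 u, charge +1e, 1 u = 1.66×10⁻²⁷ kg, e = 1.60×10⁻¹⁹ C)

r ≈ 315 cm

The selector passes v = E/B = 1.52×10^5/0.233 = 6.52×10^5 m/s.
In the deflection region, r = mv/(qB₂) = (2.21×10^-25)(6.52×10^5) / [(1×1.60×10^-19)(0.286)] = 3.15 m.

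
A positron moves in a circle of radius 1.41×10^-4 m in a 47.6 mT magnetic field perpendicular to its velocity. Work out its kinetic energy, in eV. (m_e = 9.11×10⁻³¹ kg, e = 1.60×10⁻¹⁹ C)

v = qBr/m = (1×1.60×10^-19)(0.0476)(1.41×10^-4) / (9.11×10^-31) = 1.18×10^6 m/s.
K = ½mv² = 0.5·(9.11×10^-31)·(1.18×10^6)² = 6.33×10^-19 J = 3.96 eV.

K ≈ 3.96 eV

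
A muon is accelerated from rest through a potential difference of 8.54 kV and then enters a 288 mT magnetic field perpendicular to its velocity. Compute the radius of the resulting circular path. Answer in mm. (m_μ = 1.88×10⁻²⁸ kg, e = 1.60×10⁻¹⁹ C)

r ≈ 15.6 mm

The kinetic energy gained is K = qV = (1×1.60×10^-19)(8540) = 1.37×10^-15 J.
v = √(2K/m) = 3.81×10^6 m/s.
r = mv/(qB) = (1.88×10^-28)(3.81×10^6) / [(1×1.60×10^-19)(0.288)] = 0.0156 m.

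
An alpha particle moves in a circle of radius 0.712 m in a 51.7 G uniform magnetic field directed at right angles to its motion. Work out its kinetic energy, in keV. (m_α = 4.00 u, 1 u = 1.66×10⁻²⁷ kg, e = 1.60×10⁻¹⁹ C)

v = qBr/m = (2×1.60×10^-19)(5.17×10^-3)(0.712) / (6.64×10^-27) = 1.77×10^5 m/s.
K = ½mv² = 0.5·(6.64×10^-27)·(1.77×10^5)² = 1.04×10^-16 J = 0.653 keV.

K ≈ 0.653 keV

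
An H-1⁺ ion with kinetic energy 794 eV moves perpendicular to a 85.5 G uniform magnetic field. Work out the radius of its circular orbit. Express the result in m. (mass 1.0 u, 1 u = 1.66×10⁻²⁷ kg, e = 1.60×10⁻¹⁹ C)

Convert the energy: K = 794 eV = 1.27×10^-16 J.
v = √(2K/m) = √(2·1.27×10^-16/1.66×10^-27) = 3.91×10^5 m/s.
r = mv/(qB) = (1.66×10^-27)(3.91×10^5) / [(1×1.60×10^-19)(8.55×10^-3)] = 0.475 m.

r ≈ 0.475 m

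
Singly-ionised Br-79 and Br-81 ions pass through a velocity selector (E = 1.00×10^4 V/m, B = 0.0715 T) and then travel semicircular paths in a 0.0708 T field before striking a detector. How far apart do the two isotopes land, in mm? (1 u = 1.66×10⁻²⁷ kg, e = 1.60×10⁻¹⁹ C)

Both emerge at v = E/B₁ = 1.40×10^5 m/s.
r = mv/(qB₂), so r₁ = 1.6191 m and r₂ = 1.6601 m, giving Δr = 0.0410 m.
After a semicircle each ion lands a diameter 2r from the entry slit, so the separation is 2Δr = 0.0820 m.

Δd ≈ 82.0 mm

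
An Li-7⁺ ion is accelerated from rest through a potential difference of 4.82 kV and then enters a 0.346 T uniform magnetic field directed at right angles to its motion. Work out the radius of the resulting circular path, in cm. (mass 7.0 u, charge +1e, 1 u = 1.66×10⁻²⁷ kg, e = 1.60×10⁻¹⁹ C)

The kinetic energy gained is K = qV = (1×1.60×10^-19)(4820) = 7.71×10^-16 J.
v = √(2K/m) = 3.64×10^5 m/s.
r = mv/(qB) = (1.16×10^-26)(3.64×10^5) / [(1×1.60×10^-19)(0.346)] = 0.0765 m.

r ≈ 7.65 cm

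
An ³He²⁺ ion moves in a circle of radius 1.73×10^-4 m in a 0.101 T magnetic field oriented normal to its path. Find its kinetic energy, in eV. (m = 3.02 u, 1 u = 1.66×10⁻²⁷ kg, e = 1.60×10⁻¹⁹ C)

v = qBr/m = (2×1.60×10^-19)(0.101)(1.73×10^-4) / (5.01×10^-27) = 1120 m/s.
K = ½mv² = 0.5·(5.01×10^-27)·(1120)² = 3.12×10^-21 J = 0.0195 eV.

K ≈ 0.0195 eV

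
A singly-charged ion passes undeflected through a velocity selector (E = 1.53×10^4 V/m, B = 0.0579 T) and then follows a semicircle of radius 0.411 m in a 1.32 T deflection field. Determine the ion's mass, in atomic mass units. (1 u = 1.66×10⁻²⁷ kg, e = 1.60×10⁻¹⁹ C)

m ≈ 198 u

v = E/B₁ = 2.64×10^5 m/s.
From r = mv/(qB₂), m = qB₂r/v = (1×1.60×10^-19)(1.32)(0.411) / (2.64×10^5) = 3.28×10^-25 kg.
In atomic mass units: m = 3.28×10^-25 / 1.66×10^-27 = 198 u.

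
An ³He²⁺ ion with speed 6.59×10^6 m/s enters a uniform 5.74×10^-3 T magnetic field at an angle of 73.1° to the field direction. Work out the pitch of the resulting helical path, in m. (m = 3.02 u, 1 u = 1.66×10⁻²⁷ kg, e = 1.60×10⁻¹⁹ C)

The velocity component along B is v∥ = v cos73.1° = 1.92×10^6 m/s.
The cyclotron period T = 2πm/(qB) = 1.71×10^-5 s is set by m, q, B alone.
Pitch = v∥·T = (1.92×10^6)(1.71×10^-5) = 32.9 m.

pitch ≈ 32.9 m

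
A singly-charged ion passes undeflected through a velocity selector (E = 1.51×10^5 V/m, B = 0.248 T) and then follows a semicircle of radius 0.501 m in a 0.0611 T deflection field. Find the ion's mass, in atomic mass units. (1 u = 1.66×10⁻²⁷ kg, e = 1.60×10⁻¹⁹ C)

m ≈ 4.85 u

v = E/B₁ = 6.09×10^5 m/s.
From r = mv/(qB₂), m = qB₂r/v = (1×1.60×10^-19)(0.0611)(0.501) / (6.09×10^5) = 8.04×10^-27 kg.
In atomic mass units: m = 8.04×10^-27 / 1.66×10^-27 = 4.85 u.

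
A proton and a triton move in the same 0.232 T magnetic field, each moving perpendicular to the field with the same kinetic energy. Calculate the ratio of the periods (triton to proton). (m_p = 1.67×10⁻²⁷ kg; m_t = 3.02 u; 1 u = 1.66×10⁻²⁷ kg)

ratio ≈ 3.00

T = 2πm/(qB) is independent of speed, so T₂/T₁ = (m₂/q₂)/(m₁/q₁).
T_{triton}/T_{proton} = (5.01×10^-27/1e) / (1.67×10^-27/1e) = 3.00.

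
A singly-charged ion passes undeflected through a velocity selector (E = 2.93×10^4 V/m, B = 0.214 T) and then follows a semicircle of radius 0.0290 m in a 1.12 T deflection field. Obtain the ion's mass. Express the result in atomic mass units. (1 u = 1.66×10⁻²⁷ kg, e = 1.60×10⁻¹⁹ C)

m ≈ 22.9 u

v = E/B₁ = 1.37×10^5 m/s.
From r = mv/(qB₂), m = qB₂r/v = (1×1.60×10^-19)(1.12)(0.0290) / (1.37×10^5) = 3.80×10^-26 kg.
In atomic mass units: m = 3.80×10^-26 / 1.66×10^-27 = 22.9 u.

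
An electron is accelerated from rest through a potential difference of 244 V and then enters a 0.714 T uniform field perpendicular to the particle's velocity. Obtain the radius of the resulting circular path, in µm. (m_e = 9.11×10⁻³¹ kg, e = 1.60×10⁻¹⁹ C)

r ≈ 73.8 µm

The kinetic energy gained is K = qV = (1×1.60×10^-19)(244) = 3.90×10^-17 J.
v = √(2K/m) = 9.26×10^6 m/s.
r = mv/(qB) = (9.11×10^-31)(9.26×10^6) / [(1×1.60×10^-19)(0.714)] = 7.38×10^-5 m.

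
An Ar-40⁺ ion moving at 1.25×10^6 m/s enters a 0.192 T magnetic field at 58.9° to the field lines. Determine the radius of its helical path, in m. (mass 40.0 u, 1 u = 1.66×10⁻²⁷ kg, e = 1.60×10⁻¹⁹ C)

Only the perpendicular component v⊥ = v sin58.9° = 1.07×10^6 m/s is bent by the field.
r = m v⊥ /(qB) = (6.64×10^-26)(1.07×10^6) / [(1×1.60×10^-19)(0.192)] = 2.31 m.

r ≈ 2.31 m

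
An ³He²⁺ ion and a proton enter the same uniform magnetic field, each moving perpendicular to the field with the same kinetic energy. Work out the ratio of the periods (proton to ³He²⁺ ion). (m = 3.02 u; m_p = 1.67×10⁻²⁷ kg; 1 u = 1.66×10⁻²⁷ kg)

ratio ≈ 0.666

T = 2πm/(qB) is independent of speed, so T₂/T₁ = (m₂/q₂)/(m₁/q₁).
T_{proton}/T_{³He²⁺ ion} = (1.67×10^-27/1e) / (5.01×10^-27/2e) = 0.666.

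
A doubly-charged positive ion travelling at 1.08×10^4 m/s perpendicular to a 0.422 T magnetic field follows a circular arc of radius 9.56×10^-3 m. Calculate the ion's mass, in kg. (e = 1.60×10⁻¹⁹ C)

qvB = mv²/r ⇒ m = qBr/v.
m = (2×1.60×10^-19)(0.422)(9.56×10^-3) / (1.08×10^4) = 1.20×10^-25 kg.

m ≈ 1.20×10^-25 kg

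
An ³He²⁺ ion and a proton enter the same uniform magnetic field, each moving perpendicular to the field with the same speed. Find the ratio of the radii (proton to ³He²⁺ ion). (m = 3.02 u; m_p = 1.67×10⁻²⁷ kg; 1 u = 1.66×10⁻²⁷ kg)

r = mv/(qB) ⇒ at equal v, r ∝ m/q.
r_{proton}/r_{³He²⁺ ion} = 0.666.

ratio ≈ 0.666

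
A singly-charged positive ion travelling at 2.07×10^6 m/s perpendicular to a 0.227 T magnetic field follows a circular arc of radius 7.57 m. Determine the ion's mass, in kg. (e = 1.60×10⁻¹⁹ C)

qvB = mv²/r ⇒ m = qBr/v.
m = (1×1.60×10^-19)(0.227)(7.57) / (2.07×10^6) = 1.33×10^-25 kg.

m ≈ 1.33×10^-25 kg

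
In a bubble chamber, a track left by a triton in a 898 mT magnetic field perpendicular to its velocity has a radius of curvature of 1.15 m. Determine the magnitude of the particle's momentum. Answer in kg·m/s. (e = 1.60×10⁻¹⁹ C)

p ≈ 1.65×10^-19 kg·m/s

Since qvB = mv²/r, the momentum p = mv = qBr.
p = (1×1.60×10^-19)(0.898)(1.15) = 1.65×10^-19 kg·m/s.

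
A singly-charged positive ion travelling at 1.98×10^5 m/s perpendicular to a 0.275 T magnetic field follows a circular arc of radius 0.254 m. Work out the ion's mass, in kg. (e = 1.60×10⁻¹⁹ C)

qvB = mv²/r ⇒ m = qBr/v.
m = (1×1.60×10^-19)(0.275)(0.254) / (1.98×10^5) = 5.64×10^-26 kg.

m ≈ 5.64×10^-26 kg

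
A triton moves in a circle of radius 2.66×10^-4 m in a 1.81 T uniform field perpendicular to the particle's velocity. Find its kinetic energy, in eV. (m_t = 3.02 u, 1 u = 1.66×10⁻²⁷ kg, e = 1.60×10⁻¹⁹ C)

K ≈ 3.70 eV

v = qBr/m = (1×1.60×10^-19)(1.81)(2.66×10^-4) / (5.01×10^-27) = 1.54×10^4 m/s.
K = ½mv² = 0.5·(5.01×10^-27)·(1.54×10^4)² = 5.92×10^-19 J = 3.70 eV.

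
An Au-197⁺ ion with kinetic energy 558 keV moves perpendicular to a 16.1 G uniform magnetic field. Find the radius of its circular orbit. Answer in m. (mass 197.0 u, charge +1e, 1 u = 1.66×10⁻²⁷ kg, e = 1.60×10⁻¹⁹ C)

r ≈ 938 m

Convert the energy: K = 558 keV = 8.93×10^-14 J.
v = √(2K/m) = √(2·8.93×10^-14/3.27×10^-25) = 7.39×10^5 m/s.
r = mv/(qB) = (3.27×10^-25)(7.39×10^5) / [(1×1.60×10^-19)(1.61×10^-3)] = 938 m.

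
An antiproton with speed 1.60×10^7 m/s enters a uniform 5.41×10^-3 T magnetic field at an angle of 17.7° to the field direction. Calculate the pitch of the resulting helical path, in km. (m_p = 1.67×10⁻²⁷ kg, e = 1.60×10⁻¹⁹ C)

The velocity component along B is v∥ = v cos17.7° = 1.52×10^7 m/s.
The cyclotron period T = 2πm/(qB) = 1.21×10^-5 s is set by m, q, B alone.
Pitch = v∥·T = (1.52×10^7)(1.21×10^-5) = 185 m.

pitch ≈ 0.185 km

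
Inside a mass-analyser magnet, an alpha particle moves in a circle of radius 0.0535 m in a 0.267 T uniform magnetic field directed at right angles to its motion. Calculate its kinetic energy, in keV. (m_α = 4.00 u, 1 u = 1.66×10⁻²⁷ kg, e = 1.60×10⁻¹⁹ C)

K ≈ 9.83 keV

v = qBr/m = (2×1.60×10^-19)(0.267)(0.0535) / (6.64×10^-27) = 6.88×10^5 m/s.
K = ½mv² = 0.5·(6.64×10^-27)·(6.88×10^5)² = 1.57×10^-15 J = 9.83 keV.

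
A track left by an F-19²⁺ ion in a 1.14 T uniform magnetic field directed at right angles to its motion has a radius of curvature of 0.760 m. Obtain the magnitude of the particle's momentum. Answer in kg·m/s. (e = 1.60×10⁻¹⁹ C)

p ≈ 2.77×10^-19 kg·m/s

Since qvB = mv²/r, the momentum p = mv = qBr.
p = (2×1.60×10^-19)(1.14)(0.760) = 2.77×10^-19 kg·m/s.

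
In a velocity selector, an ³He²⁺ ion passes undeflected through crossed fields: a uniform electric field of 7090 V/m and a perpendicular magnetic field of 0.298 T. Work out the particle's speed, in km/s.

v ≈ 23.8 km/s

For zero net force, qE = qvB, so v = E/B.
v = (7090) / (0.298) = 2.38×10^4 m/s.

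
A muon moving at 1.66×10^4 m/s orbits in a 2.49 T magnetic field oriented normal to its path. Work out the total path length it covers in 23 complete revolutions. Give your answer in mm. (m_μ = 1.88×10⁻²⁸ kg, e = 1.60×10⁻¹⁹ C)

L ≈ 1.13 mm

r = mv/(qB) = 7.83×10^-6 m, so one revolution covers 2πr = 4.92×10^-5 m.
In 23 revolutions: L = 23·2πr = 1.13×10^-3 m.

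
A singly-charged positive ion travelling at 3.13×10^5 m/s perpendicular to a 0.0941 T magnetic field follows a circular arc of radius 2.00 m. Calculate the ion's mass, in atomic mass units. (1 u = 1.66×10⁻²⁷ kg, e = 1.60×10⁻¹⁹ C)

m ≈ 58.0 u

qvB = mv²/r ⇒ m = qBr/v.
m = (1×1.60×10^-19)(0.0941)(2.00) / (3.13×10^5) = 9.62×10^-26 kg = 58.0 u.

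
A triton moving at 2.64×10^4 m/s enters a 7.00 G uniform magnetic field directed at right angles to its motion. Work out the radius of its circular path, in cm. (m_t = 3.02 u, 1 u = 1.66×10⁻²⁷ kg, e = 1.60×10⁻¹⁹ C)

r ≈ 118 cm

The magnetic force provides the centripetal force: qvB = mv²/r, so r = mv/(qB).
r = (5.01×10^-27 kg)(2.64×10^4 m/s) / [(1×1.60×10^-19 C)(7.00×10^-4 T)] = 1.18 m.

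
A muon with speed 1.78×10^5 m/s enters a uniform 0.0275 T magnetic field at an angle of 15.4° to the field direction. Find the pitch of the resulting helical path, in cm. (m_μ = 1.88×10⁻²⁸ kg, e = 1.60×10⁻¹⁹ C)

The velocity component along B is v∥ = v cos15.4° = 1.72×10^5 m/s.
The cyclotron period T = 2πm/(qB) = 2.68×10^-7 s is set by m, q, B alone.
Pitch = v∥·T = (1.72×10^5)(2.68×10^-7) = 0.0461 m.

pitch ≈ 4.61 cm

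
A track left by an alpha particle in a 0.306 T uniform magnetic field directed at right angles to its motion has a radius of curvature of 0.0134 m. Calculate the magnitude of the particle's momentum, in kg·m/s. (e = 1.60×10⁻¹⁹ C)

p ≈ 1.31×10^-21 kg·m/s

Since qvB = mv²/r, the momentum p = mv = qBr.
p = (2×1.60×10^-19)(0.306)(0.0134) = 1.31×10^-21 kg·m/s.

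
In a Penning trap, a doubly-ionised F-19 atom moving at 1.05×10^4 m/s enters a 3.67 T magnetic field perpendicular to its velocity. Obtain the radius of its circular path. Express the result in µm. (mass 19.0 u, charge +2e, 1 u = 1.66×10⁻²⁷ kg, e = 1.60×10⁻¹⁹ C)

r ≈ 282 µm

The magnetic force provides the centripetal force: qvB = mv²/r, so r = mv/(qB).
r = (3.15×10^-26 kg)(1.05×10^4 m/s) / [(2×1.60×10^-19 C)(3.67 T)] = 2.82×10^-4 m.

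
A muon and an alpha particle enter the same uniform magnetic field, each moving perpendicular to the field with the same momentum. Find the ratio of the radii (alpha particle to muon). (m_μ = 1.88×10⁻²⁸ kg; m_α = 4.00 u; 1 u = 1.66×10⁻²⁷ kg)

ratio ≈ 0.500

r = p/(qB) ⇒ at equal p, r ∝ 1/q.
r_{alpha particle}/r_{muon} = 0.500.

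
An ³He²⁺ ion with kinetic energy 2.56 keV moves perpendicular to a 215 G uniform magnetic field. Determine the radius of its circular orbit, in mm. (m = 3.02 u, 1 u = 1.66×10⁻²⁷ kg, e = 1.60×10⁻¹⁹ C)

Convert the energy: K = 2.56 keV = 4.10×10^-16 J.
v = √(2K/m) = √(2·4.10×10^-16/5.01×10^-27) = 4.04×10^5 m/s.
r = mv/(qB) = (5.01×10^-27)(4.04×10^5) / [(2×1.60×10^-19)(0.0215)] = 0.295 m.

r ≈ 295 mm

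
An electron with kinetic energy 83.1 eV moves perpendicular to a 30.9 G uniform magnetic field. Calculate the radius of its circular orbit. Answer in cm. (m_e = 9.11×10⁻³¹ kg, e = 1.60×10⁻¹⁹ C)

Convert the energy: K = 83.1 eV = 1.33×10^-17 J.
v = √(2K/m) = √(2·1.33×10^-17/9.11×10^-31) = 5.40×10^6 m/s.
r = mv/(qB) = (9.11×10^-31)(5.40×10^6) / [(1×1.60×10^-19)(3.09×10^-3)] = 9.96×10^-3 m.

r ≈ 0.996 cm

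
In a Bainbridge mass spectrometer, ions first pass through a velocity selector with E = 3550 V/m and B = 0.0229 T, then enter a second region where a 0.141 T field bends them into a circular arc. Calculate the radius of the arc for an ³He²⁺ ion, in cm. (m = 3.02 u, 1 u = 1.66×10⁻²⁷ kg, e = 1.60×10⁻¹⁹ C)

The selector passes v = E/B = 3550/0.0229 = 1.55×10^5 m/s.
In the deflection region, r = mv/(qB₂) = (5.01×10^-27)(1.55×10^5) / [(2×1.60×10^-19)(0.141)] = 0.0172 m.

r ≈ 1.72 cm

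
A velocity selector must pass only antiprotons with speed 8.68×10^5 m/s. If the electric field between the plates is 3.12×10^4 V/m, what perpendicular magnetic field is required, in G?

B ≈ 359 G

qE = qvB ⇒ B = E/v = (3.12×10^4) / (8.68×10^5) = 0.0359 T.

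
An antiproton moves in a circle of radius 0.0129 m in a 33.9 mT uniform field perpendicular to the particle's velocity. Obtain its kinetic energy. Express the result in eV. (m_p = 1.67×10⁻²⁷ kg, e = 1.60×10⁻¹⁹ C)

K ≈ 9.16 eV

v = qBr/m = (1×1.60×10^-19)(0.0339)(0.0129) / (1.67×10^-27) = 4.19×10^4 m/s.
K = ½mv² = 0.5·(1.67×10^-27)·(4.19×10^4)² = 1.47×10^-18 J = 9.16 eV.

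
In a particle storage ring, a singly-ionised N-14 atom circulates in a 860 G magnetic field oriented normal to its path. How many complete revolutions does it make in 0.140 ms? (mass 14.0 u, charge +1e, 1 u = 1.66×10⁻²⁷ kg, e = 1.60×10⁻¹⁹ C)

N = 13

T = 2πm/(qB) = 2π(2.324×10^-26) / [(1×1.60×10^-19)(0.0860)] = 1.0612×10^-5 s.
N = t/T = 1.40×10^-4 / 1.0612×10^-5 ≈ 13.19, so 13 complete revolutions.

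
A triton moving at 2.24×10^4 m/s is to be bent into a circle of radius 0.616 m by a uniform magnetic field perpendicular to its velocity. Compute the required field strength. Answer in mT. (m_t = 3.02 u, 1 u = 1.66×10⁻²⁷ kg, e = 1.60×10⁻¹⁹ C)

qvB = mv²/r gives B = mv/(qr).
B = (5.01×10^-27)(2.24×10^4) / [(1×1.60×10^-19)(0.616)] = 1.14×10^-3 T.

B ≈ 1.14 mT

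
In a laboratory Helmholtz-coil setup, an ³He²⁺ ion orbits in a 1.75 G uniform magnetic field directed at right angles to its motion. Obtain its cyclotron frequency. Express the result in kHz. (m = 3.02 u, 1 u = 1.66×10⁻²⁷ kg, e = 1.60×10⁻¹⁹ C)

f = qB/(2πm) = (2×1.60×10^-19)(1.75×10^-4) / [2π(5.01×10^-27)] = 1780 Hz.

f ≈ 1.78 kHz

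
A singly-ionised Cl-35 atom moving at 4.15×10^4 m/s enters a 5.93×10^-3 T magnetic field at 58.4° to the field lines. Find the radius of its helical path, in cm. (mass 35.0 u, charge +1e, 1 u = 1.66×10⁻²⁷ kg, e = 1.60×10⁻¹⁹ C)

Only the perpendicular component v⊥ = v sin58.4° = 3.53×10^4 m/s is bent by the field.
r = m v⊥ /(qB) = (5.81×10^-26)(3.53×10^4) / [(1×1.60×10^-19)(5.93×10^-3)] = 2.16 m.

r ≈ 216 cm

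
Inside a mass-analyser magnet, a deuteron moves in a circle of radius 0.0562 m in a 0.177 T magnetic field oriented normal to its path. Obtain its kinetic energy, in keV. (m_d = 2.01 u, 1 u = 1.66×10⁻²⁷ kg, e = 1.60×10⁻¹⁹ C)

v = qBr/m = (1×1.60×10^-19)(0.177)(0.0562) / (3.34×10^-27) = 4.77×10^5 m/s.
K = ½mv² = 0.5·(3.34×10^-27)·(4.77×10^5)² = 3.80×10^-16 J = 2.37 keV.

K ≈ 2.37 keV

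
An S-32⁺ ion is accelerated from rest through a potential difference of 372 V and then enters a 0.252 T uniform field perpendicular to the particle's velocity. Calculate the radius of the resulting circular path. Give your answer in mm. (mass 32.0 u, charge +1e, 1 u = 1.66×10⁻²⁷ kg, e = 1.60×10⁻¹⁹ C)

r ≈ 62.4 mm

The kinetic energy gained is K = qV = (1×1.60×10^-19)(372) = 5.95×10^-17 J.
v = √(2K/m) = 4.73×10^4 m/s.
r = mv/(qB) = (5.31×10^-26)(4.73×10^4) / [(1×1.60×10^-19)(0.252)] = 0.0624 m.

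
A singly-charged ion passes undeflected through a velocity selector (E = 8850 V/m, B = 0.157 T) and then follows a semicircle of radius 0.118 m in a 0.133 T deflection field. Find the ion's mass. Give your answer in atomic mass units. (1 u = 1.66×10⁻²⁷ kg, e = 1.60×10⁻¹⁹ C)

m ≈ 26.8 u

v = E/B₁ = 5.64×10^4 m/s.
From r = mv/(qB₂), m = qB₂r/v = (1×1.60×10^-19)(0.133)(0.118) / (5.64×10^4) = 4.45×10^-26 kg.
In atomic mass units: m = 4.45×10^-26 / 1.66×10^-27 = 26.8 u.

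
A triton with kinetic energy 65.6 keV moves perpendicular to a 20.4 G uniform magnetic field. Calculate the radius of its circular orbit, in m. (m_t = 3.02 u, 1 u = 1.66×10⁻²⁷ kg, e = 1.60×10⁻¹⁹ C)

r ≈ 31.4 m

Convert the energy: K = 65.6 keV = 1.05×10^-14 J.
v = √(2K/m) = √(2·1.05×10^-14/5.01×10^-27) = 2.05×10^6 m/s.
r = mv/(qB) = (5.01×10^-27)(2.05×10^6) / [(1×1.60×10^-19)(2.04×10^-3)] = 31.4 m.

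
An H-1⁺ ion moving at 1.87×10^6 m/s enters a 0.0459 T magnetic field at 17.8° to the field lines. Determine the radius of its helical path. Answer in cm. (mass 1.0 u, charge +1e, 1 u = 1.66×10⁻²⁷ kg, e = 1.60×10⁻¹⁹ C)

Only the perpendicular component v⊥ = v sin17.8° = 5.72×10^5 m/s is bent by the field.
r = m v⊥ /(qB) = (1.66×10^-27)(5.72×10^5) / [(1×1.60×10^-19)(0.0459)] = 0.129 m.

r ≈ 12.9 cm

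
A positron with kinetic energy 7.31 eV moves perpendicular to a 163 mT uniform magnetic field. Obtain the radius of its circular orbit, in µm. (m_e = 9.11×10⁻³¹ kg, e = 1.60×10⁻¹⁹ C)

r ≈ 56.0 µm

Convert the energy: K = 7.31 eV = 1.17×10^-18 J.
v = √(2K/m) = √(2·1.17×10^-18/9.11×10^-31) = 1.60×10^6 m/s.
r = mv/(qB) = (9.11×10^-31)(1.60×10^6) / [(1×1.60×10^-19)(0.163)] = 5.60×10^-5 m.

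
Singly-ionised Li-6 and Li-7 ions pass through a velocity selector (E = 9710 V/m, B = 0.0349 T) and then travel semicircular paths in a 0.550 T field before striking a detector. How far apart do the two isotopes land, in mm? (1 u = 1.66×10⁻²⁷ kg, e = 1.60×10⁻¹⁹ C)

Δd ≈ 10.5 mm

Both emerge at v = E/B₁ = 2.78×10^5 m/s.
r = mv/(qB₂), so r₁ = 0.03149 m and r₂ = 0.03674 m, giving Δr = 5.25×10^-3 m.
After a semicircle each ion lands a diameter 2r from the entry slit, so the separation is 2Δr = 0.0105 m.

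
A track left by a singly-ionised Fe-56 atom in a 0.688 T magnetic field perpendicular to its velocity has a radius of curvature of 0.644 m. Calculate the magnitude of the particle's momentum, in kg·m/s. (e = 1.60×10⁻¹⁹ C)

p ≈ 7.09×10^-20 kg·m/s

Since qvB = mv²/r, the momentum p = mv = qBr.
p = (1×1.60×10^-19)(0.688)(0.644) = 7.09×10^-20 kg·m/s.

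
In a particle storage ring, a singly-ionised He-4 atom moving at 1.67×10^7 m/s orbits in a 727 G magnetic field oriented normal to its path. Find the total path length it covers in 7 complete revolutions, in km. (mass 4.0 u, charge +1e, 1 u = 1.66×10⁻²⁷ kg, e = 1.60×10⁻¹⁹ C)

r = mv/(qB) = 9.53 m, so one revolution covers 2πr = 59.9 m.
In 7 revolutions: L = 7·2πr = 419 m.

L ≈ 0.419 km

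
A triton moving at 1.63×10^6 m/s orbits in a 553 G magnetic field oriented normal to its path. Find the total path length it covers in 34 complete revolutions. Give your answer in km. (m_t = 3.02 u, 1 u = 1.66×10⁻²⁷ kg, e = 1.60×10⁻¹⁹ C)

r = mv/(qB) = 0.924 m, so one revolution covers 2πr = 5.80 m.
In 34 revolutions: L = 34·2πr = 197 m.

L ≈ 0.197 km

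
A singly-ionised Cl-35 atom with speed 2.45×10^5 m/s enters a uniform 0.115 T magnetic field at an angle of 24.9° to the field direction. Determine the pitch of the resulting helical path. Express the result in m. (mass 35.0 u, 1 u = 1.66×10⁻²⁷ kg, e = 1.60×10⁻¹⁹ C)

The velocity component along B is v∥ = v cos24.9° = 2.22×10^5 m/s.
The cyclotron period T = 2πm/(qB) = 1.98×10^-5 s is set by m, q, B alone.
Pitch = v∥·T = (2.22×10^5)(1.98×10^-5) = 4.41 m.

pitch ≈ 4.41 m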